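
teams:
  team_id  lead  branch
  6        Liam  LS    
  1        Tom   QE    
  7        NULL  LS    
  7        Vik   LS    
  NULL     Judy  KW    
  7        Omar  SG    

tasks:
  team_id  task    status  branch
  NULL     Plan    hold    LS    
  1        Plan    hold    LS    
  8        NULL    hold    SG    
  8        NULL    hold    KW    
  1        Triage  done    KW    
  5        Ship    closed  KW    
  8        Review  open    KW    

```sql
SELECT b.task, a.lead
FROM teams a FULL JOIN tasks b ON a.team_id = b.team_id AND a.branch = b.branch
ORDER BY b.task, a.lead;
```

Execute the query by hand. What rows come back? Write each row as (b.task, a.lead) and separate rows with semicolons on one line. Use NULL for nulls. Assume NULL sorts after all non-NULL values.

(Plan, NULL); (Plan, NULL); (Review, NULL); (Ship, NULL); (Triage, NULL); (NULL, Judy); (NULL, Liam); (NULL, Omar); (NULL, Tom); (NULL, Vik); (NULL, NULL); (NULL, NULL); (NULL, NULL)

FULL OUTER JOIN keeps every row from both sides; unmatched rows get NULL for the other side's columns.
Matching on a.team_id = b.team_id AND a.branch = b.branch. A NULL in a compared column never satisfies the condition.
- a (team_id=6, branch=LS) has no partner → padded with NULL.
- a (team_id=1, branch=QE) has no partner → padded with NULL.
- a (team_id=7, branch=LS) has no partner → padded with NULL.
- a (team_id=7, branch=LS) has no partner → padded with NULL.
- a (team_id=NULL, branch=KW) has no partner → padded with NULL.
- a (team_id=7, branch=SG) has no partner → padded with NULL.
- 7 row(s) from b found no a partner → padded with NULL.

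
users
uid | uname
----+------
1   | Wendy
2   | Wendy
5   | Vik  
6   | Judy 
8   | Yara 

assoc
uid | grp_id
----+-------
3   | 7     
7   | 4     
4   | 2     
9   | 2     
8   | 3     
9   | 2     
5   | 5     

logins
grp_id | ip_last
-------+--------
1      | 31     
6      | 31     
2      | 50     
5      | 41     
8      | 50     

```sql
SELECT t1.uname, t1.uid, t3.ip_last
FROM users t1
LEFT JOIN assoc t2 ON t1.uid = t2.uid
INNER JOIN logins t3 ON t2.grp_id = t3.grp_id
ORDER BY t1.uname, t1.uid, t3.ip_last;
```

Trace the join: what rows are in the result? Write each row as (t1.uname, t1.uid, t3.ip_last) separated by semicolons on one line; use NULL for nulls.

(Vik, 5, 41)

Step 1 — t1 LEFT JOIN t2 on uid → 5 row(s).
Then INNER JOIN `logins t3` on grp_id: keep only rows whose t2.grp_id appears in t3.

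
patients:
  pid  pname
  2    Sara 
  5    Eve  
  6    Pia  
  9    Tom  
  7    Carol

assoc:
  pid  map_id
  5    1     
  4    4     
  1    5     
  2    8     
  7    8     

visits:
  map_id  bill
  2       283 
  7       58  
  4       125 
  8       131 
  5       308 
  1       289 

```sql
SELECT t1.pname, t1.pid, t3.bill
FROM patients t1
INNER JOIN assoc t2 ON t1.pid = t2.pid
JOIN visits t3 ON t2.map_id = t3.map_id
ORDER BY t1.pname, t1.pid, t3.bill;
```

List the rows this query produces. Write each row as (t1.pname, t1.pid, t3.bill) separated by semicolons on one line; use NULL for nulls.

(Carol, 7, 131); (Eve, 5, 289); (Sara, 2, 131)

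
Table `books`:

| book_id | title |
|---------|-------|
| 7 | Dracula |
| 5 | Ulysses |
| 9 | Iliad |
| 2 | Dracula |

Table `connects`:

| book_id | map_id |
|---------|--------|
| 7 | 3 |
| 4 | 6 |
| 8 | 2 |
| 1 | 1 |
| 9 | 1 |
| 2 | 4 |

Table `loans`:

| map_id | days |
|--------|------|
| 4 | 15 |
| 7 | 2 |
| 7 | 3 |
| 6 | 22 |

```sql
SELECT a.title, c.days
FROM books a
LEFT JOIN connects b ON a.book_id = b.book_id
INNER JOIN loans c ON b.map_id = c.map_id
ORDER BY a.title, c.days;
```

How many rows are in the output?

1

Joins associate left-to-right: books LEFT JOIN connects on book_id gives 4 intermediate row(s).
Then INNER JOIN `loans c` on map_id: keep only rows whose b.map_id appears in c.
Result: 1 row(s).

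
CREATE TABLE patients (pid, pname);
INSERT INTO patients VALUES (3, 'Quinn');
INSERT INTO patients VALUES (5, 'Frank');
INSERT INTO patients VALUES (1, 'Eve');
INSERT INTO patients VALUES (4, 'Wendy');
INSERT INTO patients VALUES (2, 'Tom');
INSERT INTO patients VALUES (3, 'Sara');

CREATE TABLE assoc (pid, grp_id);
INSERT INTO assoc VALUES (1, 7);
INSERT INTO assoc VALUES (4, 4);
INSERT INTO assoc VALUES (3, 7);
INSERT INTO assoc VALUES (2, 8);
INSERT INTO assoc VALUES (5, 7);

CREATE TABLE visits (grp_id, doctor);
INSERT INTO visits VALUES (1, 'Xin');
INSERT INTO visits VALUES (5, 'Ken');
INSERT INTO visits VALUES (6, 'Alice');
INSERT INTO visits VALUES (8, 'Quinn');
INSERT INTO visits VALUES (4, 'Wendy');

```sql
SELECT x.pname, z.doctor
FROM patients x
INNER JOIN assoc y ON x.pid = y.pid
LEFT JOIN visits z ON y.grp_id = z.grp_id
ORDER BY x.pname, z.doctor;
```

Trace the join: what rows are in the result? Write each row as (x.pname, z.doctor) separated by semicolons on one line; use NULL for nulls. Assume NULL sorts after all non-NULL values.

Joins associate left-to-right: patients INNER JOIN assoc on pid gives 6 intermediate row(s).
Then LEFT JOIN `visits z` on grp_id: each of those 6 rows is kept; rows whose y.grp_id has no match in z get NULL for z's columns.

(Eve, NULL); (Frank, NULL); (Quinn, NULL); (Sara, NULL); (Tom, Quinn); (Wendy, Wendy)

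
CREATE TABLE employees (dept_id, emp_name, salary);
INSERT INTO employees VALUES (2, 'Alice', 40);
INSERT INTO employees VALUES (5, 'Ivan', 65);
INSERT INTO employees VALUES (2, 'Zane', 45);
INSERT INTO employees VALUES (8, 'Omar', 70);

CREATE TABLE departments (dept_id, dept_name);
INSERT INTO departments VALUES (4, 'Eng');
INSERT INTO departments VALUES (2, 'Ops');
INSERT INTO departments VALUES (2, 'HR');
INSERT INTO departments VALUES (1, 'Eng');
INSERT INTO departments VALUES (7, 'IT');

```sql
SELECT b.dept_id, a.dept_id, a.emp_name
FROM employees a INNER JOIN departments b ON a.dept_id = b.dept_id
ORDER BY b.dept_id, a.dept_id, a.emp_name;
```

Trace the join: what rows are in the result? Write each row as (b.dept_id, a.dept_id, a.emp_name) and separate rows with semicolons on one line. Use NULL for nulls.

(2, 2, Alice); (2, 2, Alice); (2, 2, Zane); (2, 2, Zane)

INNER JOIN keeps only pairs where the ON condition holds.
Matching on a.dept_id = b.dept_id.
Matched pairs: 4.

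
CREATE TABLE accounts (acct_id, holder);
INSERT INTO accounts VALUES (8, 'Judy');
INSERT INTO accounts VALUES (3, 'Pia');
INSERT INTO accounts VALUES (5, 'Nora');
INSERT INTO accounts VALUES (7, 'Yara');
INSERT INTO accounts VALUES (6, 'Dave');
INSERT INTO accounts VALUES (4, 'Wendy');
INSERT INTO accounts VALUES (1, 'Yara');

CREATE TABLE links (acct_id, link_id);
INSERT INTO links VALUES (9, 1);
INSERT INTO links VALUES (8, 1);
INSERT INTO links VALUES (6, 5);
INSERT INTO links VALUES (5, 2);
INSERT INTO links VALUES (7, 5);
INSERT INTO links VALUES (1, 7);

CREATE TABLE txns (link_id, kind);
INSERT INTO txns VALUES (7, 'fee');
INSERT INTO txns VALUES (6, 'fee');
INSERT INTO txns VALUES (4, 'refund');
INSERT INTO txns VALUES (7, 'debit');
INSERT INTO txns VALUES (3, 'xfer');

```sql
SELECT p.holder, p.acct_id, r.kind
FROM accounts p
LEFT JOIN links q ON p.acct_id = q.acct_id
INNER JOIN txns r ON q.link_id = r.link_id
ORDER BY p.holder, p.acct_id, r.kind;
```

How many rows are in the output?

Step 1 — p LEFT JOIN q on acct_id → 7 row(s).
Then INNER JOIN `txns r` on link_id: keep only rows whose q.link_id appears in r.
Result: 2 row(s).

2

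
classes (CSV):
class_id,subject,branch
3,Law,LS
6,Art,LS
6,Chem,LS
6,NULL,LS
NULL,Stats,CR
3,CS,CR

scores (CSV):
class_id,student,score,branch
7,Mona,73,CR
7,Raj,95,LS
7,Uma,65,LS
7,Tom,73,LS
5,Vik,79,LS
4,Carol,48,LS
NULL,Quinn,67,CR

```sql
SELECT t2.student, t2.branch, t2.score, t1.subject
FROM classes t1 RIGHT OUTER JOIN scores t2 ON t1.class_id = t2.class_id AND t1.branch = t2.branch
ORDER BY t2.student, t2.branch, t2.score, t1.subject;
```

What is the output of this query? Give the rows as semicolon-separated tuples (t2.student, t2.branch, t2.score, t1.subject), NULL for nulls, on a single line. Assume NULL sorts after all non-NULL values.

RIGHT JOIN keeps every row from `scores`; unmatched rows get NULL for `classes`'s columns.
Matching on t1.class_id = t2.class_id AND t1.branch = t2.branch. A NULL in a compared column never satisfies the condition.
Matched pairs: 0; unmatched t2 rows kept: 7.

(Carol, LS, 48, NULL); (Mona, CR, 73, NULL); (Quinn, CR, 67, NULL); (Raj, LS, 95, NULL); (Tom, LS, 73, NULL); (Uma, LS, 65, NULL); (Vik, LS, 79, NULL)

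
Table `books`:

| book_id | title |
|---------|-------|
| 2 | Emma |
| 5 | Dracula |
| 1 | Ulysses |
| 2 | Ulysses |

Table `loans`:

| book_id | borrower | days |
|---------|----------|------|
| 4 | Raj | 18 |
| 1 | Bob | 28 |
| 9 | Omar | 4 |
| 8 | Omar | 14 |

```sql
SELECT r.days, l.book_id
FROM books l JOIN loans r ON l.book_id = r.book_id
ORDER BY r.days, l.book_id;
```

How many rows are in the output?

1

INNER JOIN keeps only pairs where the ON condition holds.
Matching on l.book_id = r.book_id.
Matched pairs: 1.
Total: 1 rows.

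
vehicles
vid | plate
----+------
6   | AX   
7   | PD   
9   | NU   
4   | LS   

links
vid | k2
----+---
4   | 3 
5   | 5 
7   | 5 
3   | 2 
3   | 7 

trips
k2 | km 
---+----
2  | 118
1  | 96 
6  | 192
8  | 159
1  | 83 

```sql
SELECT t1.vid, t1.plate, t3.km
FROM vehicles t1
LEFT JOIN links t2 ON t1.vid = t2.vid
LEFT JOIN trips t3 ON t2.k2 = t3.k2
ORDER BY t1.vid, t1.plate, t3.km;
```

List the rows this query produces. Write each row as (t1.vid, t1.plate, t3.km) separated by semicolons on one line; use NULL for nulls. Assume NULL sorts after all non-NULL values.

(4, LS, NULL); (6, AX, NULL); (7, PD, NULL); (9, NU, NULL)

Evaluate left to right. First `vehicles t1 LEFT JOIN links t2` on vid: 4 row(s).
Then LEFT JOIN `trips t3` on k2: each of those 4 rows is kept; rows whose t2.k2 has no match in t3 get NULL for t3's columns.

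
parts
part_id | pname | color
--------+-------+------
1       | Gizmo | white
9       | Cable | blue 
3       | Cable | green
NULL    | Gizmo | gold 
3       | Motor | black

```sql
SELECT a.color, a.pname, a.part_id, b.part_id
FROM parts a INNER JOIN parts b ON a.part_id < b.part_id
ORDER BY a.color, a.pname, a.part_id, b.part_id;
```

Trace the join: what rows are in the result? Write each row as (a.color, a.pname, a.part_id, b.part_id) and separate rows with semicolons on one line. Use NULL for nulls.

(black, Motor, 3, 9); (green, Cable, 3, 9); (white, Gizmo, 1, 3); (white, Gizmo, 1, 3); (white, Gizmo, 1, 9)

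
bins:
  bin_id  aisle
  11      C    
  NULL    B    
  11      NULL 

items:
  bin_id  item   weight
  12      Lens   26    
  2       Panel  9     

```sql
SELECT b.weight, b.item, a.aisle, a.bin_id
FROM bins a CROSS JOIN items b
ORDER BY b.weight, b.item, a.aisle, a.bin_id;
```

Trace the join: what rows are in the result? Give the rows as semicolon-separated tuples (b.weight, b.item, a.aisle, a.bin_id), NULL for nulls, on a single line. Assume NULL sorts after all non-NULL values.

(9, Panel, B, NULL); (9, Panel, C, 11); (9, Panel, NULL, 11); (26, Lens, B, NULL); (26, Lens, C, 11); (26, Lens, NULL, 11)

CROSS JOIN pairs every row of `bins` with every row of `items`: 3 × 2 = 6 rows.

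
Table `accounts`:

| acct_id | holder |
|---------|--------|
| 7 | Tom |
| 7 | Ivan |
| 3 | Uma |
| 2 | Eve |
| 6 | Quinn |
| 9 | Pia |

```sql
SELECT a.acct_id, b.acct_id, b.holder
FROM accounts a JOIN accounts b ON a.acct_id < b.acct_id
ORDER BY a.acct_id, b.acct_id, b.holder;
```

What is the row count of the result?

INNER JOIN keeps only pairs where the ON condition holds.
Matching on a.acct_id < b.acct_id.
- a[0] acct_id=7 → 1 match(es) in b → 1 row(s).
- a[1] acct_id=7 → 1 match(es) in b → 1 row(s).
- a[2] acct_id=3 → 4 match(es) in b → 4 row(s).
- a[3] acct_id=2 → 5 match(es) in b → 5 row(s).
- a[4] acct_id=6 → 3 match(es) in b → 3 row(s).
- a[5] acct_id=9 → no match; dropped.
Total: 14 rows.

14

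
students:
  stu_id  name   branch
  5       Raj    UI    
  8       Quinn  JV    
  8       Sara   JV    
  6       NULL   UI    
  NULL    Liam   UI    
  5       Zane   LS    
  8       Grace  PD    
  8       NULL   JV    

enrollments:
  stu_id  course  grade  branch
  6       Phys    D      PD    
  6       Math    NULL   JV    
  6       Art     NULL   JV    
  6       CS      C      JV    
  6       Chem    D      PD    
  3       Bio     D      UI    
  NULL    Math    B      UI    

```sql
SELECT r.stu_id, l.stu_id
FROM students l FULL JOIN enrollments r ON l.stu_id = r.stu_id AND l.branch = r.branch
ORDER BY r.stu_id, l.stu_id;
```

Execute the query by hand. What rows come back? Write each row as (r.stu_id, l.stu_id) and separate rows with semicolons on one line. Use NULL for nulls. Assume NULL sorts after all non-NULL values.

(3, NULL); (6, NULL); (6, NULL); (6, NULL); (6, NULL); (6, NULL); (NULL, 5); (NULL, 5); (NULL, 6); (NULL, 8); (NULL, 8); (NULL, 8); (NULL, 8); (NULL, NULL); (NULL, NULL)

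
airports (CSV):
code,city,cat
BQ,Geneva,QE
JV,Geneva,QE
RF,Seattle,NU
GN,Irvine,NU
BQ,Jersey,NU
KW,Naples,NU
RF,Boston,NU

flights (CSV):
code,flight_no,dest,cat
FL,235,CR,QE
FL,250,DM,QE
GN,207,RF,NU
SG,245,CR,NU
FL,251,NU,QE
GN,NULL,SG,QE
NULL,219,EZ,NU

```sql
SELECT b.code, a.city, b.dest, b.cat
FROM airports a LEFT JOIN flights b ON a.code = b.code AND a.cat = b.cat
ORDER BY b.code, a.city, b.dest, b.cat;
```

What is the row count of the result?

7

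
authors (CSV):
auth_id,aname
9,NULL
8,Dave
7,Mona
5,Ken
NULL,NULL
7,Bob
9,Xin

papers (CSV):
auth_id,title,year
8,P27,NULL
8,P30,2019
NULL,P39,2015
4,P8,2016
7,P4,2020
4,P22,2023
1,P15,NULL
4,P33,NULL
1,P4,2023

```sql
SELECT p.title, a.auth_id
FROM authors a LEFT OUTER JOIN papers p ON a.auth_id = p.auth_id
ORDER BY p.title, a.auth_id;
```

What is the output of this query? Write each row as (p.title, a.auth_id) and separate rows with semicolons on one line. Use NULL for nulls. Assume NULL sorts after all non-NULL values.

LEFT JOIN keeps every row from `authors`; unmatched rows get NULL for `papers`'s columns.
Matching on a.auth_id = p.auth_id. A NULL in a compared column never satisfies the condition.
Matched pairs: 4; unmatched a rows kept: 4.

(P27, 8); (P30, 8); (P4, 7); (P4, 7); (NULL, 5); (NULL, 9); (NULL, 9); (NULL, NULL)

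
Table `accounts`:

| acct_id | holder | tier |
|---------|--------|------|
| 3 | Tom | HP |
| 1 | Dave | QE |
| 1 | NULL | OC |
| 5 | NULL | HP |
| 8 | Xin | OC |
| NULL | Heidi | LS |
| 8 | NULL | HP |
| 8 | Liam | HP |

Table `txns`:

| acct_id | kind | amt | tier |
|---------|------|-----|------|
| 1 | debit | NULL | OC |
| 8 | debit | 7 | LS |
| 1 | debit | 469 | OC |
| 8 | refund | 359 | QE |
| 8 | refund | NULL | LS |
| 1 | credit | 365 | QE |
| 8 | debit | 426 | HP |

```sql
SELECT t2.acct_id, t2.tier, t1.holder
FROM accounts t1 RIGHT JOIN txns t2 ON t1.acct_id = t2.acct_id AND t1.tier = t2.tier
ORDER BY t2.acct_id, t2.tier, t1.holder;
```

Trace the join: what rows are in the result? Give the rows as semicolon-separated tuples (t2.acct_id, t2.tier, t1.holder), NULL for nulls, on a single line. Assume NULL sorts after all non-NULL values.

(1, OC, NULL); (1, OC, NULL); (1, QE, Dave); (8, HP, Liam); (8, HP, NULL); (8, LS, NULL); (8, LS, NULL); (8, QE, NULL)

RIGHT JOIN keeps every row from `txns`; unmatched rows get NULL for `accounts`'s columns.
Matching on t1.acct_id = t2.acct_id AND t1.tier = t2.tier. A NULL in a compared column never satisfies the condition.
Matched pairs: 5; unmatched t2 rows kept: 3.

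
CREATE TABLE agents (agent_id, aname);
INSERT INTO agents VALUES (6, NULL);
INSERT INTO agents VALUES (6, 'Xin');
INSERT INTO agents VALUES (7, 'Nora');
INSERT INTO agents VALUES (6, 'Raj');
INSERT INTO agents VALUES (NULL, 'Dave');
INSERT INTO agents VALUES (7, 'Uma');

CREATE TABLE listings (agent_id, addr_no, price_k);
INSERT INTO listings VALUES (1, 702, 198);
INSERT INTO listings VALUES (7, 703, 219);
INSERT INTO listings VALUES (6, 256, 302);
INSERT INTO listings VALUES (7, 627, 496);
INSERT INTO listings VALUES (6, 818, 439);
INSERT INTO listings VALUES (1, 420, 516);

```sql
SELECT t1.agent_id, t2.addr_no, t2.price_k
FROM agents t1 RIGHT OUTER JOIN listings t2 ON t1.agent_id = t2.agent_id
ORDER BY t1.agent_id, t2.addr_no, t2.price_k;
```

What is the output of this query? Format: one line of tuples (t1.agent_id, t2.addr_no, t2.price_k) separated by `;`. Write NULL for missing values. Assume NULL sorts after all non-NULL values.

(6, 256, 302); (6, 256, 302); (6, 256, 302); (6, 818, 439); (6, 818, 439); (6, 818, 439); (7, 627, 496); (7, 627, 496); (7, 703, 219); (7, 703, 219); (NULL, 420, 516); (NULL, 702, 198)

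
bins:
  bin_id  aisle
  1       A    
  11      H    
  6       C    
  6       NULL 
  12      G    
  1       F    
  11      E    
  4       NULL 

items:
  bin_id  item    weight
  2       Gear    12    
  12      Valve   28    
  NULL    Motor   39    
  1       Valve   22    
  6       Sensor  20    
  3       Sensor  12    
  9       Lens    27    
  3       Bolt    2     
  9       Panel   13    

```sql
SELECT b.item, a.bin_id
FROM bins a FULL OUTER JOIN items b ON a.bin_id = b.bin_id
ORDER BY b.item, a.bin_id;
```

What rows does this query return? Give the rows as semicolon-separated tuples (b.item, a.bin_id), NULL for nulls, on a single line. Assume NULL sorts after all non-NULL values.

FULL OUTER JOIN keeps every row from both sides; unmatched rows get NULL for the other side's columns.
Matching on a.bin_id = b.bin_id. A NULL in a compared column never satisfies the condition.
- a[0] bin_id=1 → 1 match(es) in b → 1 row(s).
- a[1] bin_id=11 → no match; kept with NULLs on the b side.
- a[2] bin_id=6 → 1 match(es) in b → 1 row(s).
- a[3] bin_id=6 → 1 match(es) in b → 1 row(s).
- a[4] bin_id=12 → 1 match(es) in b → 1 row(s).
- a[5] bin_id=1 → 1 match(es) in b → 1 row(s).
- a[6] bin_id=11 → no match; kept with NULLs on the b side.
- a[7] bin_id=4 → no match; kept with NULLs on the b side.
- 6 row(s) from b found no a partner → padded with NULL.

(Bolt, NULL); (Gear, NULL); (Lens, NULL); (Motor, NULL); (Panel, NULL); (Sensor, 6); (Sensor, 6); (Sensor, NULL); (Valve, 1); (Valve, 1); (Valve, 12); (NULL, 4); (NULL, 11); (NULL, 11)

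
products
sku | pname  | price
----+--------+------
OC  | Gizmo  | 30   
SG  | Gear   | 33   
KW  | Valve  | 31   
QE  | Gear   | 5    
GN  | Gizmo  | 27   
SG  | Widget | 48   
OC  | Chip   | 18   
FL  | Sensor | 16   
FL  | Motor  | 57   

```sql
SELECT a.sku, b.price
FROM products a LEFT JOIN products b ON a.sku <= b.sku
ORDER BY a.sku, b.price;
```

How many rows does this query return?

48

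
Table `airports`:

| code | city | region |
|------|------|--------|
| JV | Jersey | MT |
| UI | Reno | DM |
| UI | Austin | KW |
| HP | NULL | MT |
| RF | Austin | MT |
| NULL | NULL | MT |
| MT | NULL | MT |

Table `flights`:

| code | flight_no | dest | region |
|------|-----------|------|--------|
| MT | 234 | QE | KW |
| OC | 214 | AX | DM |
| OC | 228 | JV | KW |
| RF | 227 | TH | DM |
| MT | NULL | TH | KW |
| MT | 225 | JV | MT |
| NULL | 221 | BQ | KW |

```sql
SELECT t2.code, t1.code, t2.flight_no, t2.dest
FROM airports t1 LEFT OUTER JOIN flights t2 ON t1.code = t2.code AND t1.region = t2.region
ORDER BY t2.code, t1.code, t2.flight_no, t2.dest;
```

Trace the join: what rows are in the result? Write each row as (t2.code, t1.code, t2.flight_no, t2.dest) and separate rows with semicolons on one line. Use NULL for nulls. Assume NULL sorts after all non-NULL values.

LEFT JOIN keeps every row from `airports`; unmatched rows get NULL for `flights`'s columns.
Matching on t1.code = t2.code AND t1.region = t2.region. A NULL in a compared column never satisfies the condition.
- t1[0] code=JV, region=MT → no match; kept with NULLs on the t2 side.
- t1[1] code=UI, region=DM → no match; kept with NULLs on the t2 side.
- t1[2] code=UI, region=KW → no match; kept with NULLs on the t2 side.
- t1[3] code=HP, region=MT → no match; kept with NULLs on the t2 side.
- t1[4] code=RF, region=MT → no match; kept with NULLs on the t2 side.
- t1[5] code=NULL, region=MT → no match; kept with NULLs on the t2 side.
- t1[6] code=MT, region=MT → 1 match(es) in t2 → 1 row(s).
After projecting and ordering:
t2.code | t1.code | t2.flight_no | t2.dest
MT | MT | 225 | JV
NULL | HP | NULL | NULL
NULL | JV | NULL | NULL
NULL | RF | NULL | NULL
NULL | UI | NULL | NULL
NULL | UI | NULL | NULL
NULL | NULL | NULL | NULL

(MT, MT, 225, JV); (NULL, HP, NULL, NULL); (NULL, JV, NULL, NULL); (NULL, RF, NULL, NULL); (NULL, UI, NULL, NULL); (NULL, UI, NULL, NULL); (NULL, NULL, NULL, NULL)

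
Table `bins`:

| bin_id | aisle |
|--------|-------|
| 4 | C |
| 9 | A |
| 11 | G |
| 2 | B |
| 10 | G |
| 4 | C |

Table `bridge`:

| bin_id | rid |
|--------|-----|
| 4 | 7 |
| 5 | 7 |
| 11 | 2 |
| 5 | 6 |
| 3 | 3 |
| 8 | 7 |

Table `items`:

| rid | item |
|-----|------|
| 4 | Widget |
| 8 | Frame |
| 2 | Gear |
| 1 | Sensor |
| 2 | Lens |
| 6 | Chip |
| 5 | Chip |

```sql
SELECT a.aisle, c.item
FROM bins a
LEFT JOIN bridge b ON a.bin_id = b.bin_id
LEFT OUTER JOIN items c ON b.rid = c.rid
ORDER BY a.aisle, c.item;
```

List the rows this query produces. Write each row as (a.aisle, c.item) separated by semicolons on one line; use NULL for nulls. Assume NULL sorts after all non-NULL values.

(A, NULL); (B, NULL); (C, NULL); (C, NULL); (G, Gear); (G, Lens); (G, NULL)

Evaluate left to right. First `bins a LEFT JOIN bridge b` on bin_id: 6 row(s).
Then LEFT JOIN `items c` on rid: each of those 6 rows is kept; rows whose b.rid has no match in c get NULL for c's columns.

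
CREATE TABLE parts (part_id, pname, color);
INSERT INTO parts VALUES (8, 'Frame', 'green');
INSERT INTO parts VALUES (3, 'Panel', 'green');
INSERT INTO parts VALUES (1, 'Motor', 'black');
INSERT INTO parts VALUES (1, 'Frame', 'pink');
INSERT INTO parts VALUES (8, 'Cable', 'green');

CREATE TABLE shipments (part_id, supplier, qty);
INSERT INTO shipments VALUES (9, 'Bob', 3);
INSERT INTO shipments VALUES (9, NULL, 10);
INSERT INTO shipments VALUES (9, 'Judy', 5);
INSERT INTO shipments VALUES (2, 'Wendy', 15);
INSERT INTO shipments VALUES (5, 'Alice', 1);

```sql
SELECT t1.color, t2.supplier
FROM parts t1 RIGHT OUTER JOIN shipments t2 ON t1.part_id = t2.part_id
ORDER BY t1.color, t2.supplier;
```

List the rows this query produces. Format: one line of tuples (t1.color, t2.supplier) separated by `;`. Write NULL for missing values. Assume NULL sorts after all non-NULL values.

(NULL, Alice); (NULL, Bob); (NULL, Judy); (NULL, Wendy); (NULL, NULL)

RIGHT JOIN keeps every row from `shipments`; unmatched rows get NULL for `parts`'s columns.
Matching on t1.part_id = t2.part_id.
Matched pairs: 0; unmatched t2 rows kept: 5.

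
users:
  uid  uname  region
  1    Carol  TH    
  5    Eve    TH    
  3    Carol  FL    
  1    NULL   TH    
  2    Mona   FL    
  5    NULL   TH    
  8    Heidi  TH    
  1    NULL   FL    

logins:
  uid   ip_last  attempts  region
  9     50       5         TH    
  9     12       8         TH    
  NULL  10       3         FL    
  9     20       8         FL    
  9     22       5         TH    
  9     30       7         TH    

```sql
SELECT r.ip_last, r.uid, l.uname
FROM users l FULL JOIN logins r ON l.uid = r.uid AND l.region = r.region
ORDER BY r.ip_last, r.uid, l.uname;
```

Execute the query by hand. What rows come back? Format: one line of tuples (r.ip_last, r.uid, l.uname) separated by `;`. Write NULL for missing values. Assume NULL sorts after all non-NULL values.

(10, NULL, NULL); (12, 9, NULL); (20, 9, NULL); (22, 9, NULL); (30, 9, NULL); (50, 9, NULL); (NULL, NULL, Carol); (NULL, NULL, Carol); (NULL, NULL, Eve); (NULL, NULL, Heidi); (NULL, NULL, Mona); (NULL, NULL, NULL); (NULL, NULL, NULL); (NULL, NULL, NULL)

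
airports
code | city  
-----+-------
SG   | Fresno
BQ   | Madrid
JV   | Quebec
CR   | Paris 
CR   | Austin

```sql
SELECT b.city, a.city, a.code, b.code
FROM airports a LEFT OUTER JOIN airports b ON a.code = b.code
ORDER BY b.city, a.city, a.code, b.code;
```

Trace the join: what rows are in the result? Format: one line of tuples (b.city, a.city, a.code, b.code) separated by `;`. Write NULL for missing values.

LEFT JOIN keeps every row from `airports a`; unmatched rows get NULL for `airports b`'s columns.
Matching on a.code = b.code.
Matched pairs: 7; unmatched a rows kept: 0.

(Austin, Austin, CR, CR); (Austin, Paris, CR, CR); (Fresno, Fresno, SG, SG); (Madrid, Madrid, BQ, BQ); (Paris, Austin, CR, CR); (Paris, Paris, CR, CR); (Quebec, Quebec, JV, JV)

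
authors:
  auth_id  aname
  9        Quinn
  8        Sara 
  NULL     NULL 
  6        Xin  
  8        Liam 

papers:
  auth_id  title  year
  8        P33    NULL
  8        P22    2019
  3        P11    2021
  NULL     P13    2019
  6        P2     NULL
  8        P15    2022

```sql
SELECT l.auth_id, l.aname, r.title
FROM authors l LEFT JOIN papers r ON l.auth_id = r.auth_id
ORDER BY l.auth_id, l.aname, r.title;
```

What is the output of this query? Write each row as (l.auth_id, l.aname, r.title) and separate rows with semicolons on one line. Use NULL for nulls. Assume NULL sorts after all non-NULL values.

(6, Xin, P2); (8, Liam, P15); (8, Liam, P22); (8, Liam, P33); (8, Sara, P15); (8, Sara, P22); (8, Sara, P33); (9, Quinn, NULL); (NULL, NULL, NULL)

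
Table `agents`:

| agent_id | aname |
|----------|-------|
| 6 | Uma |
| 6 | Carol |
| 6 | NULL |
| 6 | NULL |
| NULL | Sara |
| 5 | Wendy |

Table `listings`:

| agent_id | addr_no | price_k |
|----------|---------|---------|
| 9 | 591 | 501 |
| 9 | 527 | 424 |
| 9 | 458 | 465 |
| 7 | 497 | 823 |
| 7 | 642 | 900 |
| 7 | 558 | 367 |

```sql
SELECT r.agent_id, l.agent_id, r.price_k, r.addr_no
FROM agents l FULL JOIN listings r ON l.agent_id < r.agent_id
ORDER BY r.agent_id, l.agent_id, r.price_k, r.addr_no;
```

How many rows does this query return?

31

FULL OUTER JOIN keeps every row from both sides; unmatched rows get NULL for the other side's columns.
Matching on l.agent_id < r.agent_id. A NULL in a compared column never satisfies the condition.
- agent_id=6: 6 matching r row(s), so 6 row(s) emitted.
- agent_id=6: 6 matching r row(s), so 6 row(s) emitted.
- agent_id=6: 6 matching r row(s), so 6 row(s) emitted.
- agent_id=6: 6 matching r row(s), so 6 row(s) emitted.
- agent_id=NULL: no r row matches, row kept with r columns NULL.
- agent_id=5: 6 matching r row(s), so 6 row(s) emitted.
Total: 30 matched + 1 padded = 31 rows.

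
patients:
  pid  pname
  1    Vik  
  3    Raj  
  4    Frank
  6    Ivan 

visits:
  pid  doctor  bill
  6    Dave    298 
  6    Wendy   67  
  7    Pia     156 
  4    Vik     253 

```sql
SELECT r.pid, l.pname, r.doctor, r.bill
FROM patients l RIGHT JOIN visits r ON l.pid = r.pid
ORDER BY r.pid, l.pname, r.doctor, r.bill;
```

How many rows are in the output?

4

RIGHT JOIN keeps every row from `visits`; unmatched rows get NULL for `patients`'s columns.
Matching on l.pid = r.pid.
- pid=1: no matching r row.
- pid=3: no matching r row.
- pid=4: 1 matching r row(s), so 1 row(s) emitted.
- pid=6: 2 matching r row(s), so 2 row(s) emitted.
- 1 r row(s) had no l match → kept, l columns NULL.
Total: 3 matched + 1 padded = 4 rows.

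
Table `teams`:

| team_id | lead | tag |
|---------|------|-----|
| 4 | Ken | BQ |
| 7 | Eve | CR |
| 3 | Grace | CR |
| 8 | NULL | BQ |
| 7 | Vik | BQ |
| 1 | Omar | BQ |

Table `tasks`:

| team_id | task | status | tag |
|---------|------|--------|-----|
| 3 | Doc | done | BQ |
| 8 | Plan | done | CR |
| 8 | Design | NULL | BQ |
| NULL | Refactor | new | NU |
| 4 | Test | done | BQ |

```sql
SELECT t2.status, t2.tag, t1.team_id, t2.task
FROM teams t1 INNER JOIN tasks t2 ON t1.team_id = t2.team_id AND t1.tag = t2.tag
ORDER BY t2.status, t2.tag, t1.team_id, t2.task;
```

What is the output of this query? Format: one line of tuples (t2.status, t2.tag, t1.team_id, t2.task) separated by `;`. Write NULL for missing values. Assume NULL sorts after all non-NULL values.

INNER JOIN keeps only pairs where the ON condition holds.
Matching on t1.team_id = t2.team_id AND t1.tag = t2.tag. A NULL in a compared column never satisfies the condition.
Matched pairs: 2.

(done, BQ, 4, Test); (NULL, BQ, 8, Design)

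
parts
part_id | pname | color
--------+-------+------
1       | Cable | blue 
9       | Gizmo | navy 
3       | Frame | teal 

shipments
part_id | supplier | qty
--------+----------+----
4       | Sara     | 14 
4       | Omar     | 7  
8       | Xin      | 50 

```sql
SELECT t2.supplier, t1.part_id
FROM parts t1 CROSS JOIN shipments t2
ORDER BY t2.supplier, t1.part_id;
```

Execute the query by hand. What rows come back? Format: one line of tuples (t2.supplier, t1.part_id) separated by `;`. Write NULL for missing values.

(Omar, 1); (Omar, 3); (Omar, 9); (Sara, 1); (Sara, 3); (Sara, 9); (Xin, 1); (Xin, 3); (Xin, 9)

CROSS JOIN pairs every row of `parts` with every row of `shipments`: 3 × 3 = 9 rows.
After projecting and ordering:
t2.supplier | t1.part_id
Omar | 1
Omar | 3
Omar | 9
Sara | 1
Sara | 3
Sara | 9
Xin | 1
Xin | 3
Xin | 9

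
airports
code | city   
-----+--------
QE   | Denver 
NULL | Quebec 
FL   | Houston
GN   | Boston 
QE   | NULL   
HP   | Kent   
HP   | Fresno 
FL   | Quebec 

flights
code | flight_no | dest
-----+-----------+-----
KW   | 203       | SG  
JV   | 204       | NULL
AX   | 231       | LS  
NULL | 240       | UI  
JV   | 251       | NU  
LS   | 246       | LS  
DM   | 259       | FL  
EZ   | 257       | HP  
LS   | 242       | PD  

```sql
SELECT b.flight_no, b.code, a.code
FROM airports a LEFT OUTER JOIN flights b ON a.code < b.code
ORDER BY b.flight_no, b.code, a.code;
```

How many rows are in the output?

LEFT JOIN keeps every row from `airports`; unmatched rows get NULL for `flights`'s columns.
Matching on a.code < b.code. A NULL in a compared column never satisfies the condition.
Matched pairs: 25; unmatched a rows kept: 3.
Total: 25 matched + 3 padded = 28 rows.

28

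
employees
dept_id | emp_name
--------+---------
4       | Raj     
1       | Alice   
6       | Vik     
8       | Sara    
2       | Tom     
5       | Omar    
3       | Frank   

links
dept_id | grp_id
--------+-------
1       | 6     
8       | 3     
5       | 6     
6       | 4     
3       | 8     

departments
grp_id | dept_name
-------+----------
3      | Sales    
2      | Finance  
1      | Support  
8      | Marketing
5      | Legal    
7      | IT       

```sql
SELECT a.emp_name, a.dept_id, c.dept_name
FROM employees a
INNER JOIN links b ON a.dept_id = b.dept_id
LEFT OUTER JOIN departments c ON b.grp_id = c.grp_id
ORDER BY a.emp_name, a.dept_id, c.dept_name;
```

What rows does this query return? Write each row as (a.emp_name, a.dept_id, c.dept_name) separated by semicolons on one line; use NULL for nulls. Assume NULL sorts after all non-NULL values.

Step 1 — a INNER JOIN b on dept_id → 5 row(s).
Then LEFT JOIN `departments c` on grp_id: each of those 5 rows is kept; rows whose b.grp_id has no match in c get NULL for c's columns.

(Alice, 1, NULL); (Frank, 3, Marketing); (Omar, 5, NULL); (Sara, 8, Sales); (Vik, 6, NULL)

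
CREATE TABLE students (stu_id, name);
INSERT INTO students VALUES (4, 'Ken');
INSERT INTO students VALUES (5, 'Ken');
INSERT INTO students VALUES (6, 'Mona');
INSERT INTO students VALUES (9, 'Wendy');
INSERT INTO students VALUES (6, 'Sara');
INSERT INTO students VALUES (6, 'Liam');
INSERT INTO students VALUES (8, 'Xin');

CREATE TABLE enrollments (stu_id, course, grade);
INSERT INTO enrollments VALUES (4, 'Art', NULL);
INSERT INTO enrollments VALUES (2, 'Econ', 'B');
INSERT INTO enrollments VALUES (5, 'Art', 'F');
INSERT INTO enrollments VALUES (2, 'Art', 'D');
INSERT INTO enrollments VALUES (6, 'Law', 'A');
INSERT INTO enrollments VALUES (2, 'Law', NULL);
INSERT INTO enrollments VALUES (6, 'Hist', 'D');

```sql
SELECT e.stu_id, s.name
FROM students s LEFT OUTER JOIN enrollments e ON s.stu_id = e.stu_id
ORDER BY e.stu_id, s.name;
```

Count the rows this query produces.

LEFT JOIN keeps every row from `students`; unmatched rows get NULL for `enrollments`'s columns.
Matching on s.stu_id = e.stu_id.
- stu_id=4: 1 matching e row(s), so 1 row(s) emitted.
- stu_id=5: 1 matching e row(s), so 1 row(s) emitted.
- stu_id=6: 2 matching e row(s), so 2 row(s) emitted.
- stu_id=9: no e row matches, row kept with e columns NULL.
- stu_id=6: 2 matching e row(s), so 2 row(s) emitted.
- stu_id=6: 2 matching e row(s), so 2 row(s) emitted.
- stu_id=8: no e row matches, row kept with e columns NULL.
Total: 8 matched + 2 padded = 10 rows.

10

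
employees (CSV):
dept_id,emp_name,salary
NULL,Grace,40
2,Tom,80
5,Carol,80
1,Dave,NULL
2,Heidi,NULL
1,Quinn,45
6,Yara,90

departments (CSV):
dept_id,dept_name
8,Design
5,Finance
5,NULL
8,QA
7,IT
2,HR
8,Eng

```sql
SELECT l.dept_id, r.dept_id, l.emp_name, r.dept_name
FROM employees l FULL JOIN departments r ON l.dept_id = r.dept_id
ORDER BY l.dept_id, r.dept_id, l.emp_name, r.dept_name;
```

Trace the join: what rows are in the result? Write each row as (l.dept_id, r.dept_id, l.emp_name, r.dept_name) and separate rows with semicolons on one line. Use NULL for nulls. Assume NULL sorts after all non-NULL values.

(1, NULL, Dave, NULL); (1, NULL, Quinn, NULL); (2, 2, Heidi, HR); (2, 2, Tom, HR); (5, 5, Carol, Finance); (5, 5, Carol, NULL); (6, NULL, Yara, NULL); (NULL, 7, NULL, IT); (NULL, 8, NULL, Design); (NULL, 8, NULL, Eng); (NULL, 8, NULL, QA); (NULL, NULL, Grace, NULL)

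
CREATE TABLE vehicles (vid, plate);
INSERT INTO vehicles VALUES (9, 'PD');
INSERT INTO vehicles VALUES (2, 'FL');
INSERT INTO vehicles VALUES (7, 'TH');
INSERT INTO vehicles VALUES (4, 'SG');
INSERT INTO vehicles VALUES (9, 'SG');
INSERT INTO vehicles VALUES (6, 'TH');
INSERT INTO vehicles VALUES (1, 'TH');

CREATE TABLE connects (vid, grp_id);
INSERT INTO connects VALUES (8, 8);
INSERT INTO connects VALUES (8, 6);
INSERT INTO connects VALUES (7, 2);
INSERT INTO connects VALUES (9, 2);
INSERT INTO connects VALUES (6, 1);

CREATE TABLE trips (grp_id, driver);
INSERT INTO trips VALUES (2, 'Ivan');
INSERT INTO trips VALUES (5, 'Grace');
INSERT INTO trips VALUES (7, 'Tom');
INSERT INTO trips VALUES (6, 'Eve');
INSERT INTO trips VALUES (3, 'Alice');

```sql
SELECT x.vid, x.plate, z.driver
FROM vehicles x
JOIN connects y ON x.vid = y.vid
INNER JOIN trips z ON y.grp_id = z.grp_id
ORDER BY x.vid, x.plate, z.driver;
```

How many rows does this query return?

3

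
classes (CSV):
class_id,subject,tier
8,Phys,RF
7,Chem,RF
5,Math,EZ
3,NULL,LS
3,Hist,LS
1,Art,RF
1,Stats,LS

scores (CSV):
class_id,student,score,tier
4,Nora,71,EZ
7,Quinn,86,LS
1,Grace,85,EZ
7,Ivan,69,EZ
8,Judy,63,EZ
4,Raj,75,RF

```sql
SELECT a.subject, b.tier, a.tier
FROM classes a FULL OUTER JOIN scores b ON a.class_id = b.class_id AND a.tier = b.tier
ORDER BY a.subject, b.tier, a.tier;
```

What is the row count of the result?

13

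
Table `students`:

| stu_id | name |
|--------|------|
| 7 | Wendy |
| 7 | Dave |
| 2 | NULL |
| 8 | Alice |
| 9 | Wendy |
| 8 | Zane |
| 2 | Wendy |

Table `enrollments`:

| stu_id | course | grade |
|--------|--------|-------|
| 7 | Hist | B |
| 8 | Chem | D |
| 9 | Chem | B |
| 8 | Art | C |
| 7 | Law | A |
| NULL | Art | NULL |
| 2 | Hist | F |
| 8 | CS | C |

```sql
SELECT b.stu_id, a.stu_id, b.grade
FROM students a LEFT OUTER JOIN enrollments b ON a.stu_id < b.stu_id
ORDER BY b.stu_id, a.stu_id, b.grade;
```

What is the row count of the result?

23

LEFT JOIN keeps every row from `students`; unmatched rows get NULL for `enrollments`'s columns.
Matching on a.stu_id < b.stu_id. A NULL in a compared column never satisfies the condition.
- a (stu_id=7) pairs with 4 row(s) of b.
- a (stu_id=7) pairs with 4 row(s) of b.
- a (stu_id=2) pairs with 6 row(s) of b.
- a (stu_id=8) pairs with 1 row(s) of b.
- a (stu_id=9) has no partner → padded with NULL.
- a (stu_id=8) pairs with 1 row(s) of b.
- a (stu_id=2) pairs with 6 row(s) of b.
Total: 22 matched + 1 padded = 23 rows.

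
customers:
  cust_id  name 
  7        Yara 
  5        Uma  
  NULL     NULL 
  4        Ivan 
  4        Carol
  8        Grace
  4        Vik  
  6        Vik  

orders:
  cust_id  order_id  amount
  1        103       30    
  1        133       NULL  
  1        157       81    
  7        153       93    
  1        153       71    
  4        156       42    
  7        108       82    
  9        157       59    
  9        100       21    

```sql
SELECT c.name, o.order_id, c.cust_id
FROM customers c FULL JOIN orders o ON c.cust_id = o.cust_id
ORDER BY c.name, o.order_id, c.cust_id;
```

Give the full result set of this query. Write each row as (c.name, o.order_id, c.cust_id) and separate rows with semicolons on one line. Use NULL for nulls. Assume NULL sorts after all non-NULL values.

FULL OUTER JOIN keeps every row from both sides; unmatched rows get NULL for the other side's columns.
Matching on c.cust_id = o.cust_id. A NULL in a compared column never satisfies the condition.
- cust_id=7: 2 matching o row(s), so 2 row(s) emitted.
- cust_id=5: no o row matches, row kept with o columns NULL.
- cust_id=NULL: no o row matches, row kept with o columns NULL.
- cust_id=4: 1 matching o row(s), so 1 row(s) emitted.
- cust_id=4: 1 matching o row(s), so 1 row(s) emitted.
- cust_id=8: no o row matches, row kept with o columns NULL.
- cust_id=4: 1 matching o row(s), so 1 row(s) emitted.
- cust_id=6: no o row matches, row kept with o columns NULL.
- 6 row(s) from o found no c partner → padded with NULL.

(Carol, 156, 4); (Grace, NULL, 8); (Ivan, 156, 4); (Uma, NULL, 5); (Vik, 156, 4); (Vik, NULL, 6); (Yara, 108, 7); (Yara, 153, 7); (NULL, 100, NULL); (NULL, 103, NULL); (NULL, 133, NULL); (NULL, 153, NULL); (NULL, 157, NULL); (NULL, 157, NULL); (NULL, NULL, NULL)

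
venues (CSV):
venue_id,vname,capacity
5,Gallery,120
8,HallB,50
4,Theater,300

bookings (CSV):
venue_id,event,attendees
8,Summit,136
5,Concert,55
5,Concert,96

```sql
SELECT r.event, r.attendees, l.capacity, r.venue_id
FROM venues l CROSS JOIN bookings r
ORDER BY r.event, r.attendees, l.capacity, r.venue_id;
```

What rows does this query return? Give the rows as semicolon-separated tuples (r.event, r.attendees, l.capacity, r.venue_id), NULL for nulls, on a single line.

(Concert, 55, 50, 5); (Concert, 55, 120, 5); (Concert, 55, 300, 5); (Concert, 96, 50, 5); (Concert, 96, 120, 5); (Concert, 96, 300, 5); (Summit, 136, 50, 8); (Summit, 136, 120, 8); (Summit, 136, 300, 8)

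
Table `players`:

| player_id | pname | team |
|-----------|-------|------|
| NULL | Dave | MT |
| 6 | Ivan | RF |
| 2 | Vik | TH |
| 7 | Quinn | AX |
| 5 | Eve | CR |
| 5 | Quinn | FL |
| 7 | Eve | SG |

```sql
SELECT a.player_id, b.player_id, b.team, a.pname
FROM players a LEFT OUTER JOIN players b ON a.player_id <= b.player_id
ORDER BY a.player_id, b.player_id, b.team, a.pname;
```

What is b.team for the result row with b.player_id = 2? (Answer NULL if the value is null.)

TH

LEFT JOIN keeps every row from `players a`; unmatched rows get NULL for `players b`'s columns.
Matching on a.player_id <= b.player_id. A NULL in a compared column never satisfies the condition.
- a (player_id=NULL) has no partner → padded with NULL.
- a (player_id=6) pairs with 3 row(s) of b.
- a (player_id=2) pairs with 6 row(s) of b.
- a (player_id=7) pairs with 2 row(s) of b.
- a (player_id=5) pairs with 5 row(s) of b.
- a (player_id=5) pairs with 5 row(s) of b.
- a (player_id=7) pairs with 2 row(s) of b.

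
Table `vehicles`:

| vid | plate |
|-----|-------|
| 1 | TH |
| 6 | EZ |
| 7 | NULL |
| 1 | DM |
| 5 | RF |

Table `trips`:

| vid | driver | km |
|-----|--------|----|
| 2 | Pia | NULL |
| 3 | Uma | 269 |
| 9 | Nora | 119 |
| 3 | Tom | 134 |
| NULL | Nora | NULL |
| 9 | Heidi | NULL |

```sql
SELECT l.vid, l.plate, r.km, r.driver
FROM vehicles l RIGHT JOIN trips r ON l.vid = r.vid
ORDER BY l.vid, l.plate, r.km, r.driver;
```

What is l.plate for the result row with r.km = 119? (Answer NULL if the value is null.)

NULL

RIGHT JOIN keeps every row from `trips`; unmatched rows get NULL for `vehicles`'s columns.
Matching on l.vid = r.vid. A NULL in a compared column never satisfies the condition.
- l (vid=1) has no partner in r.
- l (vid=6) has no partner in r.
- l (vid=7) has no partner in r.
- l (vid=1) has no partner in r.
- l (vid=5) has no partner in r.
- 6 r row(s) had no l match → kept, l columns NULL.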